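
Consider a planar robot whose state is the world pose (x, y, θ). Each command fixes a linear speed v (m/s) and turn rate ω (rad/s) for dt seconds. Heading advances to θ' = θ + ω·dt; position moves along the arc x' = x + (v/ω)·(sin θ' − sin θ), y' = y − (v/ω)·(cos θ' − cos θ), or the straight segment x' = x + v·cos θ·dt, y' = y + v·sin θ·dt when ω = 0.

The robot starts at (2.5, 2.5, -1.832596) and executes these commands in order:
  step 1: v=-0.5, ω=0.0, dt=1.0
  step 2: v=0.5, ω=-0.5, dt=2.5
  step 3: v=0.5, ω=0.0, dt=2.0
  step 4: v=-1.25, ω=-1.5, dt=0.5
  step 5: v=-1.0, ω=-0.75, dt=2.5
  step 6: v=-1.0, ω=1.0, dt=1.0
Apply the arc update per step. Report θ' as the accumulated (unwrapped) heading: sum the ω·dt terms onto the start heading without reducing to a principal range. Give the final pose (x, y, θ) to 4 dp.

step 1: θ'=-1.8326 (straight) → pose (2.6294, 2.9830, -1.8326)
step 2: θ'=-3.0826 (R=-1.0000) → pose (1.7224, 2.2435, -3.0826)
step 3: θ'=-3.0826 (straight) → pose (0.7242, 2.1846, -3.0826)
step 4: θ'=-3.8326 (R=0.8333) → pose (1.3044, 1.9948, -3.8326)
step 5: θ'=-5.7076 (R=1.3333) → pose (1.1804, -0.1511, -5.7076)
step 6: θ'=-4.7076 (R=-1.0000) → pose (0.7248, -0.9948, -4.7076)

(0.7248, -0.9948, -4.7076)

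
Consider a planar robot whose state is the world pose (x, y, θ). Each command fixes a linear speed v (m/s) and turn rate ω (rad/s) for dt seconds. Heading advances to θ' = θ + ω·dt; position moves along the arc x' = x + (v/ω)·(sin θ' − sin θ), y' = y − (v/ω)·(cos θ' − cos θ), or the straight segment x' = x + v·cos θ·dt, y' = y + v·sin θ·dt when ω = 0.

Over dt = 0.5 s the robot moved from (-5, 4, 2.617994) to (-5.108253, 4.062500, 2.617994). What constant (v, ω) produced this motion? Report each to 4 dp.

v = 0.2500, ω = 0.0000

Δθ = 2.617994 − 2.617994 = 0.000000
ω = Δθ/dt = 0.000000/0.5 = 0.0000
ω = 0 → v = (Δx·cos θ + Δy·sin θ)/dt = 0.2500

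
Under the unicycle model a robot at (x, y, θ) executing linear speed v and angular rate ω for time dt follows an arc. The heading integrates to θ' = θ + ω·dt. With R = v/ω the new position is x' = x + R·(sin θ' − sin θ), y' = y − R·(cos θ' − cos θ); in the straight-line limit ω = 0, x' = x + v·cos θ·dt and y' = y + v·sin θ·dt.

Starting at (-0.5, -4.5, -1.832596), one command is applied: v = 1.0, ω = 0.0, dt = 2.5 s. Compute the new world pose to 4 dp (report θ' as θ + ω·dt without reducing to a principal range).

(-1.1470, -6.9148, -1.8326)

θ' = -1.8326 + 0.0·2.5 = -1.8326
ω = 0 → straight: x' = -0.5 + 1.0·cos(-1.8326)·2.5 = -1.1470
y' = -4.5 + 1.0·sin(-1.8326)·2.5 = -6.9148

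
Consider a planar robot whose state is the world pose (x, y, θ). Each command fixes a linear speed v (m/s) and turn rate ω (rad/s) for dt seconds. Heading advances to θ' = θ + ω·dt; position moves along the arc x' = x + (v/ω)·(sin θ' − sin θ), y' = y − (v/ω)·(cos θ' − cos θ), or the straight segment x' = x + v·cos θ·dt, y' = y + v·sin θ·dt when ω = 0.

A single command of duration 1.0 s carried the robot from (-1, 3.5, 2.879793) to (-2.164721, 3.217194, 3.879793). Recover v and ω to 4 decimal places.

Δθ = 3.879793 − 2.879793 = 1.000000
ω = Δθ/dt = 1.000000/1.0 = 1.0000
R = Δx/(sin θ' − sin θ) = 1.2500
v = R·ω = 1.2500·1.0000 = 1.2500

v = 1.2500, ω = 1.0000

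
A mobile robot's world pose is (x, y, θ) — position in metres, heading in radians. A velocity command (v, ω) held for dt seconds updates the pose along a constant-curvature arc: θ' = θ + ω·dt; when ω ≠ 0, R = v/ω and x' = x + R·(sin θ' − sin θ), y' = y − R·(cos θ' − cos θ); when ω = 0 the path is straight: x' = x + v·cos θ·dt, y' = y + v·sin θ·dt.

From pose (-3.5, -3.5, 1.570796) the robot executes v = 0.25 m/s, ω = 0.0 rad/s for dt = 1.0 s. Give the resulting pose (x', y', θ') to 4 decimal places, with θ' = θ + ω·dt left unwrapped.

(-3.5000, -3.2500, 1.5708)

θ' = 1.5708 + 0.0·1.0 = 1.5708
ω = 0 → straight: x' = -3.5 + 0.25·cos(1.5708)·1.0 = -3.5000
y' = -3.5 + 0.25·sin(1.5708)·1.0 = -3.2500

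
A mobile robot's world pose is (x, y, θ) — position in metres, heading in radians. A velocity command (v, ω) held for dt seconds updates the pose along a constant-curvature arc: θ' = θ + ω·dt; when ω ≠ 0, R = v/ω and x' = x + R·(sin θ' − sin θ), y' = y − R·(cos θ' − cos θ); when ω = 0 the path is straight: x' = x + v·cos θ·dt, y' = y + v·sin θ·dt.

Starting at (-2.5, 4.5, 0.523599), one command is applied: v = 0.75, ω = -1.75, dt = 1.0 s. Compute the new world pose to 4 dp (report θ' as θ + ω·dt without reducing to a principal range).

(-1.8823, 4.2735, -1.2264)

θ' = 0.5236 + -1.75·1.0 = -1.2264
R = v/ω = 0.75/-1.75 = -0.4286
x' = -2.5 + -0.4286·(sin -1.2264 − sin 0.5236) = -1.8823
y' = 4.5 − -0.4286·(cos -1.2264 − cos 0.5236) = 4.2735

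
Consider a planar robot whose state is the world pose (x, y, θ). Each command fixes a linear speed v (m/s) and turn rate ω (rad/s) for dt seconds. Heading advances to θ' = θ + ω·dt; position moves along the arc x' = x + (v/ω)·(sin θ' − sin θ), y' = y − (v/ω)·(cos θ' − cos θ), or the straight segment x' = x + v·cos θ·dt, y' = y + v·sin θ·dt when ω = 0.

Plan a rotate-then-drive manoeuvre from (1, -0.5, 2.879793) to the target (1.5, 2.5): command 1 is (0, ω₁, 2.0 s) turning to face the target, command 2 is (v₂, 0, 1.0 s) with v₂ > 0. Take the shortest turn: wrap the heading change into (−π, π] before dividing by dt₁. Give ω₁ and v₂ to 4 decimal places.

ω₁ = -0.7371, v₂ = 3.0414

heading to target = atan2(2.5−-0.5, 1.5−1) = 1.4056
Δθ = wrap(1.4056 − 2.8798) = -1.4741; ω₁ = Δθ/dt₁ = -0.7371
distance = √((1.5−1)² + (2.5−-0.5)²) = 3.0414; v₂ = distance/dt₂ = 3.0414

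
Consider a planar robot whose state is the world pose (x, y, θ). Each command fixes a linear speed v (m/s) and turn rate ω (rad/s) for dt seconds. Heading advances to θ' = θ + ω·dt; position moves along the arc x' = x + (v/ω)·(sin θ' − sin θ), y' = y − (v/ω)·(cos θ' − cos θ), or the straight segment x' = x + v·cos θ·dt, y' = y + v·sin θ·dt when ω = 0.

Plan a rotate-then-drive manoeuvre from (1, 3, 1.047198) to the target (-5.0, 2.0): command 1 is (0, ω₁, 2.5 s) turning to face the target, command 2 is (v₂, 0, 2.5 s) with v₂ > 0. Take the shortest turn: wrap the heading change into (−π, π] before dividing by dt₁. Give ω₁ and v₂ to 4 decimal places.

heading to target = atan2(2−3, -5−1) = -2.9764
Δθ = wrap(-2.9764 − 1.0472) = 2.2595; ω₁ = Δθ/dt₁ = 0.9038
distance = √((-5−1)² + (2−3)²) = 6.0828; v₂ = distance/dt₂ = 2.4331

ω₁ = 0.9038, v₂ = 2.4331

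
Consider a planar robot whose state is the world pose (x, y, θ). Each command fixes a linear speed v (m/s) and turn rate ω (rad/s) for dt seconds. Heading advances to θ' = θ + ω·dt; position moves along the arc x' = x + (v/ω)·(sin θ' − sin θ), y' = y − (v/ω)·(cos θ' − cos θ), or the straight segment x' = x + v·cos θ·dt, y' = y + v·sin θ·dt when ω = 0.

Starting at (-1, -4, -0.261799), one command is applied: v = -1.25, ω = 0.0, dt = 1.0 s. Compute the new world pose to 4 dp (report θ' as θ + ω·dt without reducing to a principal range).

θ' = -0.2618 + 0.0·1.0 = -0.2618
ω = 0 → straight: x' = -1 + -1.25·cos(-0.2618)·1.0 = -2.2074
y' = -4 + -1.25·sin(-0.2618)·1.0 = -3.6765

(-2.2074, -3.6765, -0.2618)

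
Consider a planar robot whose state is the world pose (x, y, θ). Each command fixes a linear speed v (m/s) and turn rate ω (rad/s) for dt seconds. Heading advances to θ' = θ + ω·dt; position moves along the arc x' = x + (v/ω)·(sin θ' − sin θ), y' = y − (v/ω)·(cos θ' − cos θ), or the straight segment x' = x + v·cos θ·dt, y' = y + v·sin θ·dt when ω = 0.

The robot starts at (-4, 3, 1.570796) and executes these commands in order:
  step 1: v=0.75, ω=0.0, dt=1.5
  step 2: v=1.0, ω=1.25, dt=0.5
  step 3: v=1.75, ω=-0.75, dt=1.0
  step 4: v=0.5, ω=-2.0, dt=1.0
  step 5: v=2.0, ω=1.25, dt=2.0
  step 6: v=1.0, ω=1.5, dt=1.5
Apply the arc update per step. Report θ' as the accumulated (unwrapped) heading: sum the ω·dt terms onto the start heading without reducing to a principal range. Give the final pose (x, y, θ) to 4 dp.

step 1: θ'=1.5708 (straight) → pose (-4.0000, 4.1250, 1.5708)
step 2: θ'=2.1958 (R=0.8000) → pose (-4.1512, 4.5931, 2.1958)
step 3: θ'=1.4458 (R=-2.3333) → pose (-4.5741, 6.2492, 1.4458)
step 4: θ'=-0.5542 (R=-0.2500) → pose (-4.1945, 6.4306, -0.5542)
step 5: θ'=1.9458 (R=1.6000) → pose (-1.8637, 8.3772, 1.9458)
step 6: θ'=4.1958 (R=0.6667) → pose (-3.0637, 8.4623, 4.1958)

(-3.0637, 8.4623, 4.1958)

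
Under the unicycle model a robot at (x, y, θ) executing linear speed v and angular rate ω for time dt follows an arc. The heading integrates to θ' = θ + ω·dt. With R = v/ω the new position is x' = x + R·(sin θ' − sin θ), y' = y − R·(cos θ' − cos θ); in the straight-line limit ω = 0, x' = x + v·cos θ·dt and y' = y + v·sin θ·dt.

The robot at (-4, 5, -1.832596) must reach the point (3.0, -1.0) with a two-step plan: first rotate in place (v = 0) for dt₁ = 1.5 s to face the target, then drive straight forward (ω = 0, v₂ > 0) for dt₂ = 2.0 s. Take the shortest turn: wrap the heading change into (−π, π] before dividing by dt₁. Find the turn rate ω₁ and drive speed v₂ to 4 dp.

ω₁ = 0.7493, v₂ = 4.6098

heading to target = atan2(-1−5, 3−-4) = -0.7086
Δθ = wrap(-0.7086 − -1.8326) = 1.1240; ω₁ = Δθ/dt₁ = 0.7493
distance = √((3−-4)² + (-1−5)²) = 9.2195; v₂ = distance/dt₂ = 4.6098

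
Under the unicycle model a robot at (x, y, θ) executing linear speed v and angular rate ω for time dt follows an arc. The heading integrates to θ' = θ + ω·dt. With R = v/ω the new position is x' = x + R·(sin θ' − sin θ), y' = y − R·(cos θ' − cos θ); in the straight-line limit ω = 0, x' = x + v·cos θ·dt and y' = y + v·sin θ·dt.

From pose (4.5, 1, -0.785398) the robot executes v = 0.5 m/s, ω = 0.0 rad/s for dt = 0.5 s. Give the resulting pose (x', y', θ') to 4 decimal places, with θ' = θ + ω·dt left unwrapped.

θ' = -0.7854 + 0.0·0.5 = -0.7854
ω = 0 → straight: x' = 4.5 + 0.5·cos(-0.7854)·0.5 = 4.6768
y' = 1 + 0.5·sin(-0.7854)·0.5 = 0.8232

(4.6768, 0.8232, -0.7854)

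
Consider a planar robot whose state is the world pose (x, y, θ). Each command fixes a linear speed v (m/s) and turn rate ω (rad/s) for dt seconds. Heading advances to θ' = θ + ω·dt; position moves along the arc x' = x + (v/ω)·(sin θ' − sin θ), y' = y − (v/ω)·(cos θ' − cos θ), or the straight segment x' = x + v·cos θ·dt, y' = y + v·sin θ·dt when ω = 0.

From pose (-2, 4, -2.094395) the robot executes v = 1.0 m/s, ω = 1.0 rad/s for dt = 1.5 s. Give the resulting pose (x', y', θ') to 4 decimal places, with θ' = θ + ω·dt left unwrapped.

θ' = -2.0944 + 1.0·1.5 = -0.5944
R = v/ω = 1.0/1.0 = 1.0000
x' = -2 + 1.0000·(sin -0.5944 − sin -2.0944) = -1.6940
y' = 4 − 1.0000·(cos -0.5944 − cos -2.0944) = 2.6715

(-1.6940, 2.6715, -0.5944)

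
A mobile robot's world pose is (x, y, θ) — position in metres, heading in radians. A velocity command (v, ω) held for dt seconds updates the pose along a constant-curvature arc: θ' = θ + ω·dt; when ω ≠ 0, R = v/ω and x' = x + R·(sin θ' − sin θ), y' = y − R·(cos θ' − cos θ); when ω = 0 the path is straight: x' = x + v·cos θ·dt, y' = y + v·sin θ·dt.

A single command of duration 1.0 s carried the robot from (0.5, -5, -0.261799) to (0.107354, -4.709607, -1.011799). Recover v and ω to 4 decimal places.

v = -0.5000, ω = -0.7500

Δθ = -1.011799 − -0.261799 = -0.750000
ω = Δθ/dt = -0.750000/1.0 = -0.7500
R = Δx/(sin θ' − sin θ) = 0.6667
v = R·ω = 0.6667·-0.7500 = -0.5000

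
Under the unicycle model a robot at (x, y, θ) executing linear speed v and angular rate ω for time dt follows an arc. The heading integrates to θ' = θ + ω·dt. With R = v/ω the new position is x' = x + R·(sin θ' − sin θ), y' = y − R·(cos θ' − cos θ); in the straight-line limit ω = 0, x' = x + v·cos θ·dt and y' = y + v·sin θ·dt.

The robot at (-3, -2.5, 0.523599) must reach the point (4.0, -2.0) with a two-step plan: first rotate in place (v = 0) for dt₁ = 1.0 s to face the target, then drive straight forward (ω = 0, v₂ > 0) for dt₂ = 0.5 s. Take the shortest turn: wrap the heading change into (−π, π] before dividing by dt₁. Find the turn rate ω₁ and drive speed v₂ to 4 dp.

ω₁ = -0.4523, v₂ = 14.0357

heading to target = atan2(-2−-2.5, 4−-3) = 0.0713
Δθ = wrap(0.0713 − 0.5236) = -0.4523; ω₁ = Δθ/dt₁ = -0.4523
distance = √((4−-3)² + (-2−-2.5)²) = 7.0178; v₂ = distance/dt₂ = 14.0357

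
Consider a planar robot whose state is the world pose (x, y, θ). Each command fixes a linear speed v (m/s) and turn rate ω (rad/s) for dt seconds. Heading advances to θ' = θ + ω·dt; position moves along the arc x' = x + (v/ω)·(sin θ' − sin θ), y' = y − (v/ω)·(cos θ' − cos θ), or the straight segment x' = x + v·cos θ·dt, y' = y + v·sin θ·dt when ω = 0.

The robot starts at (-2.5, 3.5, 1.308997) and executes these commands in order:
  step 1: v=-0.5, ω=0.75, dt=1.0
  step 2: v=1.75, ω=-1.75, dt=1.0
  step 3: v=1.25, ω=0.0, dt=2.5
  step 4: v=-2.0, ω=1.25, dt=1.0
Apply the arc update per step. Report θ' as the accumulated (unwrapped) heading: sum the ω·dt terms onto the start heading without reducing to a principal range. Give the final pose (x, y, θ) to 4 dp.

step 1: θ'=2.0590 (R=-0.6667) → pose (-2.4448, 3.0148, 2.0590)
step 2: θ'=0.3090 (R=-1.0000) → pose (-1.8658, 4.4364, 0.3090)
step 3: θ'=0.3090 (straight) → pose (1.1112, 5.3868, 0.3090)
step 4: θ'=1.5590 (R=-1.6000) → pose (-0.0021, 3.8814, 1.5590)

(-0.0021, 3.8814, 1.5590)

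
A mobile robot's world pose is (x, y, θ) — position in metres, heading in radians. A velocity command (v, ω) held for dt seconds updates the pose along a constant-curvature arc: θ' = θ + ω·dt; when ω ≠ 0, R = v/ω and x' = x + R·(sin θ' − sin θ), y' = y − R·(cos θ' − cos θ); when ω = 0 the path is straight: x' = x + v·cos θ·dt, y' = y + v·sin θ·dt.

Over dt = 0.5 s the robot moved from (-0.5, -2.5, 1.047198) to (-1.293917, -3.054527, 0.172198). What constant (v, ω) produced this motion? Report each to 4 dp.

v = -2.0000, ω = -1.7500

Δθ = 0.172198 − 1.047198 = -0.875000
ω = Δθ/dt = -0.875000/0.5 = -1.7500
R = Δx/(sin θ' − sin θ) = 1.1429
v = R·ω = 1.1429·-1.7500 = -2.0000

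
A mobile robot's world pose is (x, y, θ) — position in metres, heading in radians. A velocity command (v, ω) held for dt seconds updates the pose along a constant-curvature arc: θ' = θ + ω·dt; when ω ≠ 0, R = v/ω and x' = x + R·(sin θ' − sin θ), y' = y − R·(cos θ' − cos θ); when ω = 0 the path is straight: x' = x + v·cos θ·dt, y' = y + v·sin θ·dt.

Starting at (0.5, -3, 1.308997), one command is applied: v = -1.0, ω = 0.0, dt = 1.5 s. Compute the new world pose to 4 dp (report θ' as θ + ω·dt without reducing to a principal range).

θ' = 1.3090 + 0.0·1.5 = 1.3090
ω = 0 → straight: x' = 0.5 + -1.0·cos(1.3090)·1.5 = 0.1118
y' = -3 + -1.0·sin(1.3090)·1.5 = -4.4489

(0.1118, -4.4489, 1.3090)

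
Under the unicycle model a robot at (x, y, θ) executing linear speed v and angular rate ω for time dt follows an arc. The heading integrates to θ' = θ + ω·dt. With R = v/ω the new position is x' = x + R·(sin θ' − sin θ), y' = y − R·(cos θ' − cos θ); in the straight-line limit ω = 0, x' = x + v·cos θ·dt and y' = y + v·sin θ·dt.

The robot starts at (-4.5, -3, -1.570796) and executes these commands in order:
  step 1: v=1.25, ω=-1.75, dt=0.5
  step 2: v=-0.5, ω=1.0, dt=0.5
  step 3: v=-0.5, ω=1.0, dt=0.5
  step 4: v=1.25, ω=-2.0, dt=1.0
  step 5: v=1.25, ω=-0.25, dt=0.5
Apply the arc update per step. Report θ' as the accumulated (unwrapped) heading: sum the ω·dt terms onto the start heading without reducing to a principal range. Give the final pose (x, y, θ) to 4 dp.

(-5.9712, -3.5524, -3.5708)

step 1: θ'=-2.4458 (R=-0.7143) → pose (-4.7564, -3.5482, -2.4458)
step 2: θ'=-1.9458 (R=-0.5000) → pose (-4.6117, -3.3476, -1.9458)
step 3: θ'=-1.4458 (R=-0.5000) → pose (-4.5808, -3.1021, -1.4458)
step 4: θ'=-3.4458 (R=-0.6250) → pose (-5.3882, -3.7764, -3.4458)
step 5: θ'=-3.5708 (R=-5.0000) → pose (-5.9712, -3.5524, -3.5708)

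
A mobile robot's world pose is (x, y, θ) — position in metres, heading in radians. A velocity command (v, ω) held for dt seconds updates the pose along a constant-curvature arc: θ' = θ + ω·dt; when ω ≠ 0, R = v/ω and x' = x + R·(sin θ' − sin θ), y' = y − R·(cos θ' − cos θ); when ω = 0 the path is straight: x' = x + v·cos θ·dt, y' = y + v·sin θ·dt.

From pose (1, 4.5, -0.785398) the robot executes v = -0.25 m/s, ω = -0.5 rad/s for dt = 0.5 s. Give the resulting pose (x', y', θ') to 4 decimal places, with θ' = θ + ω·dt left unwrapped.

(0.9235, 4.5985, -1.0354)

θ' = -0.7854 + -0.5·0.5 = -1.0354
R = v/ω = -0.25/-0.5 = 0.5000
x' = 1 + 0.5000·(sin -1.0354 − sin -0.7854) = 0.9235
y' = 4.5 − 0.5000·(cos -1.0354 − cos -0.7854) = 4.5985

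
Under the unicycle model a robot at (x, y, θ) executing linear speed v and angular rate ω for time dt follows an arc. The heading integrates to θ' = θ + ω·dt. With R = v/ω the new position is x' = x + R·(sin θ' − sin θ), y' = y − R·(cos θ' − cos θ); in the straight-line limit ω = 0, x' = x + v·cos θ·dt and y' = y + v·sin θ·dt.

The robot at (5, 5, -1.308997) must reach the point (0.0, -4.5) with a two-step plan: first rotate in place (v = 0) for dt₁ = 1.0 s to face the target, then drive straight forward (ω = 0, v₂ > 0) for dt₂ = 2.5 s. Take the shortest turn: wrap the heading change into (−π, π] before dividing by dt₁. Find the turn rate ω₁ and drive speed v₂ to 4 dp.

ω₁ = -0.7463, v₂ = 4.2942

heading to target = atan2(-4.5−5, 0−5) = -2.0553
Δθ = wrap(-2.0553 − -1.3090) = -0.7463; ω₁ = Δθ/dt₁ = -0.7463
distance = √((0−5)² + (-4.5−5)²) = 10.7355; v₂ = distance/dt₂ = 4.2942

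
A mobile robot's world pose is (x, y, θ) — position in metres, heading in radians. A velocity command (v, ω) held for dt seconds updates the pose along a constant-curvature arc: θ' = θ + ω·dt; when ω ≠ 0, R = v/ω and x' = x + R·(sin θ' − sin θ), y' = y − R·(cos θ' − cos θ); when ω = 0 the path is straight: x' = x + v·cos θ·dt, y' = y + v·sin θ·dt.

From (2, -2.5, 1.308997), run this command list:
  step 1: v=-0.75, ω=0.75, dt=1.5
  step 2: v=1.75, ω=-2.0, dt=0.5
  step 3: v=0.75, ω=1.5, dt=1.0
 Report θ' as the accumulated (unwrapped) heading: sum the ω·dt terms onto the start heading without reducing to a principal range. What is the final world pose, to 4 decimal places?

(1.6256, -2.1770, 2.9340)

step 1: θ'=2.4340 (R=-1.0000) → pose (2.3159, -3.5187, 2.4340)
step 2: θ'=1.4340 (R=-0.8750) → pose (2.0178, -2.7345, 1.4340)
step 3: θ'=2.9340 (R=0.5000) → pose (1.6256, -2.1770, 2.9340)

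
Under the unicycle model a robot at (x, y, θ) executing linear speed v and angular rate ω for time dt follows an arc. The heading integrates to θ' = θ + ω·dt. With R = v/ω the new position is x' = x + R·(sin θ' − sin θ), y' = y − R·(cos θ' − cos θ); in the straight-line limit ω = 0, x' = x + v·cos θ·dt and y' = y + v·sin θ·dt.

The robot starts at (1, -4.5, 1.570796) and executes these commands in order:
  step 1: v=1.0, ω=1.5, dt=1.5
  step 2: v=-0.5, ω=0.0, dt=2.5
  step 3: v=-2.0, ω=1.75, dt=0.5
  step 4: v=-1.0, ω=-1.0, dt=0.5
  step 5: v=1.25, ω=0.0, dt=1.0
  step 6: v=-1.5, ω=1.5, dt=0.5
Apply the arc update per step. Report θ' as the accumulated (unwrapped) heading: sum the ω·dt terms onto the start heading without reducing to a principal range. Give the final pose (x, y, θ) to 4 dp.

step 1: θ'=3.8208 (R=0.6667) → pose (-0.0854, -3.9813, 3.8208)
step 2: θ'=3.8208 (straight) → pose (0.8871, -3.1961, 3.8208)
step 3: θ'=4.6958 (R=-1.1429) → pose (1.3119, -2.3258, 4.6958)
step 4: θ'=4.1958 (R=1.0000) → pose (1.4423, -1.8485, 4.1958)
step 5: θ'=4.1958 (straight) → pose (0.8249, -2.9354, 4.1958)
step 6: θ'=4.9458 (R=-1.0000) → pose (0.9283, -2.2101, 4.9458)

(0.9283, -2.2101, 4.9458)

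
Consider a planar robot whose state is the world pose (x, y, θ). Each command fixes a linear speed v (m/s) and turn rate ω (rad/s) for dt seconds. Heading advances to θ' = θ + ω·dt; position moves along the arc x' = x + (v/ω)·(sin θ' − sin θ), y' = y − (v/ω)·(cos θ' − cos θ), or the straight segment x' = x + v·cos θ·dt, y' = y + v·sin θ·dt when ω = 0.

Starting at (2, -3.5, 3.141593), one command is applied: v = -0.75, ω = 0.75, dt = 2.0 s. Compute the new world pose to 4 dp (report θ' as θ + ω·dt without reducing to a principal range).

(2.9975, -2.5707, 4.6416)

θ' = 3.1416 + 0.75·2.0 = 4.6416
R = v/ω = -0.75/0.75 = -1.0000
x' = 2 + -1.0000·(sin 4.6416 − sin 3.1416) = 2.9975
y' = -3.5 − -1.0000·(cos 4.6416 − cos 3.1416) = -2.5707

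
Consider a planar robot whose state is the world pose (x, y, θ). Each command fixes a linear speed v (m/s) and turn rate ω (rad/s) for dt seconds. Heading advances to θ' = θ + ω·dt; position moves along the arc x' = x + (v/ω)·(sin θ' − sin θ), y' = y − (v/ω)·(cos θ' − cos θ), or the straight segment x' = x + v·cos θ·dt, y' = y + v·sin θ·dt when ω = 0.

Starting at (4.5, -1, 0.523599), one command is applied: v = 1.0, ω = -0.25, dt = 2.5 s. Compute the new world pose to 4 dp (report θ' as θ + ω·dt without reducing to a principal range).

(6.9049, -0.4846, -0.1014)

θ' = 0.5236 + -0.25·2.5 = -0.1014
R = v/ω = 1.0/-0.25 = -4.0000
x' = 4.5 + -4.0000·(sin -0.1014 − sin 0.5236) = 6.9049
y' = -1 − -4.0000·(cos -0.1014 − cos 0.5236) = -0.4846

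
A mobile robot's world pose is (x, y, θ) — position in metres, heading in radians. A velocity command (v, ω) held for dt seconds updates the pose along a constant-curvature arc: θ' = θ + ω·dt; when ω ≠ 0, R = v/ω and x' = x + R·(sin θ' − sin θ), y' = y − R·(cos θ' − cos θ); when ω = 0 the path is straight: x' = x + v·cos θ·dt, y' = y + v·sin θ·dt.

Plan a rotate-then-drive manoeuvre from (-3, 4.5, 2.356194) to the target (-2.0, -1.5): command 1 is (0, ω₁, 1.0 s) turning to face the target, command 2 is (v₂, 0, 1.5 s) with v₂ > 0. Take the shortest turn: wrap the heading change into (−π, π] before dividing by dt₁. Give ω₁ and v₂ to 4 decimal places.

ω₁ = 2.5213, v₂ = 4.0552

heading to target = atan2(-1.5−4.5, -2−-3) = -1.4056
Δθ = wrap(-1.4056 − 2.3562) = 2.5213; ω₁ = Δθ/dt₁ = 2.5213
distance = √((-2−-3)² + (-1.5−4.5)²) = 6.0828; v₂ = distance/dt₂ = 4.0552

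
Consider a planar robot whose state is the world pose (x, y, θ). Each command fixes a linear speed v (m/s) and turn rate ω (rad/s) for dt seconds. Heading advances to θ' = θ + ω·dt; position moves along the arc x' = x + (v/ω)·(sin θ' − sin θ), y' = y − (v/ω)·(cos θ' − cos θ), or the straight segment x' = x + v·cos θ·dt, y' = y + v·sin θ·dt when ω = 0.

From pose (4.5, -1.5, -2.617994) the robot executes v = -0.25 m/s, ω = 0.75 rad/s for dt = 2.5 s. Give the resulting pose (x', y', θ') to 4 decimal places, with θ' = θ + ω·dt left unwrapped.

θ' = -2.6180 + 0.75·2.5 = -0.7430
R = v/ω = -0.25/0.75 = -0.3333
x' = 4.5 + -0.3333·(sin -0.7430 − sin -2.6180) = 4.5588
y' = -1.5 − -0.3333·(cos -0.7430 − cos -2.6180) = -0.9658

(4.5588, -0.9658, -0.7430)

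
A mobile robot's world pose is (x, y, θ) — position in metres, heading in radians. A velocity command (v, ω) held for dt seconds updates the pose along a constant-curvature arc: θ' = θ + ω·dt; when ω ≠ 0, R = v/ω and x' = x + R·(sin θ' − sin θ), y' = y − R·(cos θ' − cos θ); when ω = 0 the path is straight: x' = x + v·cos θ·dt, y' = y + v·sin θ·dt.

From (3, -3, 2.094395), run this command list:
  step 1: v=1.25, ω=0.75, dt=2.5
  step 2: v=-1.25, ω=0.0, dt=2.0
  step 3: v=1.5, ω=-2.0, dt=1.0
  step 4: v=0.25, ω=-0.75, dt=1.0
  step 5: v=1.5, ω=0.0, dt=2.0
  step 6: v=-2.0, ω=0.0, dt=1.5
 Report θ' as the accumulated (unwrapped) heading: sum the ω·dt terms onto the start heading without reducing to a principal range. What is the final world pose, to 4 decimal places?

step 1: θ'=3.9694 (R=1.6667) → pose (0.3292, -2.7058, 3.9694)
step 2: θ'=3.9694 (straight) → pose (2.0205, -0.8647, 3.9694)
step 3: θ'=1.9694 (R=-0.7500) → pose (0.7769, -0.6484, 1.9694)
step 4: θ'=1.2194 (R=-0.3333) → pose (0.7712, -0.4043, 1.2194)
step 5: θ'=1.2194 (straight) → pose (1.8038, 2.4123, 1.2194)
step 6: θ'=1.2194 (straight) → pose (0.7712, -0.4043, 1.2194)

(0.7712, -0.4043, 1.2194)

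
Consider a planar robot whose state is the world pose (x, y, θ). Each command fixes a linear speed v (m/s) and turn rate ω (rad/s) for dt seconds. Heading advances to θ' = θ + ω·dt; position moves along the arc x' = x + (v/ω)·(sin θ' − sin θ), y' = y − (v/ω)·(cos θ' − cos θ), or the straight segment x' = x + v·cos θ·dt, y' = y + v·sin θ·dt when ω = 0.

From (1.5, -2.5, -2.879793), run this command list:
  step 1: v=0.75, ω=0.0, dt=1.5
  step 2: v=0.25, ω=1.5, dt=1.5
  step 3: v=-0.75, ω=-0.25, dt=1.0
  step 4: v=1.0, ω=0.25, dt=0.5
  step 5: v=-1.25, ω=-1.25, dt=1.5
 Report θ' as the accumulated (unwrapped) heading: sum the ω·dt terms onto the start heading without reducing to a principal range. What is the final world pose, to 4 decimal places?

step 1: θ'=-2.8798 (straight) → pose (0.4133, -2.7912, -2.8798)
step 2: θ'=-0.6298 (R=0.1667) → pose (0.3583, -3.0869, -0.6298)
step 3: θ'=-0.8798 (R=3.0000) → pose (-0.1866, -2.5743, -0.8798)
step 4: θ'=-0.7548 (R=4.0000) → pose (0.1553, -2.9387, -0.7548)
step 5: θ'=-2.6298 (R=1.0000) → pose (0.3507, -1.3385, -2.6298)

(0.3507, -1.3385, -2.6298)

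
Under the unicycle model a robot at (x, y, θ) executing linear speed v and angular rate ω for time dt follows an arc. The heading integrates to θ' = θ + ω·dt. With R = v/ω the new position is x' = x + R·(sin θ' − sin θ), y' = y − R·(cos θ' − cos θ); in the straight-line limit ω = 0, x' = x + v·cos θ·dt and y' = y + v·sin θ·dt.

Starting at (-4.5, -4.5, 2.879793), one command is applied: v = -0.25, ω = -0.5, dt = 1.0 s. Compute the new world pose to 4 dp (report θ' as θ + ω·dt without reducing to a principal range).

θ' = 2.8798 + -0.5·1.0 = 2.3798
R = v/ω = -0.25/-0.5 = 0.5000
x' = -4.5 + 0.5000·(sin 2.3798 − sin 2.8798) = -4.2843
y' = -4.5 − 0.5000·(cos 2.3798 − cos 2.8798) = -4.6212

(-4.2843, -4.6212, 2.3798)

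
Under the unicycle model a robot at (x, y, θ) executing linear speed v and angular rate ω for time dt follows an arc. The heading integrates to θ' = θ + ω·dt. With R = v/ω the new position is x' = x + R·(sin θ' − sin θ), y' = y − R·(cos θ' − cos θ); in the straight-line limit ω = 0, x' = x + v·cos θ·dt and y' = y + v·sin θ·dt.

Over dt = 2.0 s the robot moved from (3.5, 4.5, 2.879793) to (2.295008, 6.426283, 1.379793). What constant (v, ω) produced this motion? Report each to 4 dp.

Δθ = 1.379793 − 2.879793 = -1.500000
ω = Δθ/dt = -1.500000/2.0 = -0.7500
R = −Δy/(cos θ' − cos θ) = -1.6667
v = R·ω = -1.6667·-0.7500 = 1.2500

v = 1.2500, ω = -0.7500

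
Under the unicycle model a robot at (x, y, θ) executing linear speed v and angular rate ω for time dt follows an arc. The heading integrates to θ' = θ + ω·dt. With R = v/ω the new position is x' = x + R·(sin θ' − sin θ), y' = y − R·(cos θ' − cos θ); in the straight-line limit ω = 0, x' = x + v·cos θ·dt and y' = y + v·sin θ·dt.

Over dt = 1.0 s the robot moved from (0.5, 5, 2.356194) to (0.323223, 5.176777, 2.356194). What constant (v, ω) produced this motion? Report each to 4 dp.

v = 0.2500, ω = 0.0000

Δθ = 2.356194 − 2.356194 = 0.000000
ω = Δθ/dt = 0.000000/1.0 = 0.0000
ω = 0 → v = (Δx·cos θ + Δy·sin θ)/dt = 0.2500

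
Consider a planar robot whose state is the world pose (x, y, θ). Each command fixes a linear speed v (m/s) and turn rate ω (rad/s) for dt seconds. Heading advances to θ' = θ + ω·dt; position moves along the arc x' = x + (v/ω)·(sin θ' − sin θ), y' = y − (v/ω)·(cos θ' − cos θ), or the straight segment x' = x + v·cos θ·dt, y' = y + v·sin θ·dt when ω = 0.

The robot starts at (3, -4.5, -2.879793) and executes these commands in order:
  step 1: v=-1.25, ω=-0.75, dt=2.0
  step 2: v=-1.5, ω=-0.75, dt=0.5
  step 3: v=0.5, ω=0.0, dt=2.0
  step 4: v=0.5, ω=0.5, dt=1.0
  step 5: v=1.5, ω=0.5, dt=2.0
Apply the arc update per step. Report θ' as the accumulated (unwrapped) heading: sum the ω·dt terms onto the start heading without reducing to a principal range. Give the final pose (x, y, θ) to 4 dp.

(2.7024, -3.1648, -3.2548)

step 1: θ'=-4.3798 (R=1.6667) → pose (5.0067, -5.5657, -4.3798)
step 2: θ'=-4.7548 (R=2.0000) → pose (5.1145, -6.3035, -4.7548)
step 3: θ'=-4.7548 (straight) → pose (5.1569, -5.3044, -4.7548)
step 4: θ'=-4.2548 (R=1.0000) → pose (5.0549, -4.8202, -4.2548)
step 5: θ'=-3.2548 (R=3.0000) → pose (2.7024, -3.1648, -3.2548)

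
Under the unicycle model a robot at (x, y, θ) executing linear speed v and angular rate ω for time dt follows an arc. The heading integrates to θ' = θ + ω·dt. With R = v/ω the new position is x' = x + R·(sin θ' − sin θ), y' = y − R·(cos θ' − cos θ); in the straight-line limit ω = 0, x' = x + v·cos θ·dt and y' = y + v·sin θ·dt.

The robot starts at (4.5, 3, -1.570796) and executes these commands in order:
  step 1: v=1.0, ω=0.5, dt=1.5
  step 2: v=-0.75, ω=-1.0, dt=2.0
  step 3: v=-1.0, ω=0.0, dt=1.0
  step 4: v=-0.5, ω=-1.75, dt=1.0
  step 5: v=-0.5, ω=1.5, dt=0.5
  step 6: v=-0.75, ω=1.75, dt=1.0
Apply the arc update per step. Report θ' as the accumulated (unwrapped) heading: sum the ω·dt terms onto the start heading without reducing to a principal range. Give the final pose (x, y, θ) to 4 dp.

(7.4368, 2.8599, -2.0708)

step 1: θ'=-0.8208 (R=2.0000) → pose (5.0366, 1.6367, -0.8208)
step 2: θ'=-2.8208 (R=0.7500) → pose (5.3489, 2.8597, -2.8208)
step 3: θ'=-2.8208 (straight) → pose (6.2979, 3.1750, -2.8208)
step 4: θ'=-4.5708 (R=0.2857) → pose (6.6708, 2.9442, -4.5708)
step 5: θ'=-3.8208 (R=-0.3333) → pose (6.7914, 2.7319, -3.8208)
step 6: θ'=-2.0708 (R=-0.4286) → pose (7.4368, 2.8599, -2.0708)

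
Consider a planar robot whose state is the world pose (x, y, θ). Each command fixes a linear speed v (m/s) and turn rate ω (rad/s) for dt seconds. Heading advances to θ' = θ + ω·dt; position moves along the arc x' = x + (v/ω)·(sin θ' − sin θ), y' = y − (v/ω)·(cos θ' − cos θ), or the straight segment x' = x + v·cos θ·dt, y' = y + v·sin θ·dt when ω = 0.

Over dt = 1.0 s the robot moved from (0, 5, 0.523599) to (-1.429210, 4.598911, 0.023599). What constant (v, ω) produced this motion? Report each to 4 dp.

v = -1.5000, ω = -0.5000

Δθ = 0.023599 − 0.523599 = -0.500000
ω = Δθ/dt = -0.500000/1.0 = -0.5000
R = Δx/(sin θ' − sin θ) = 3.0000
v = R·ω = 3.0000·-0.5000 = -1.5000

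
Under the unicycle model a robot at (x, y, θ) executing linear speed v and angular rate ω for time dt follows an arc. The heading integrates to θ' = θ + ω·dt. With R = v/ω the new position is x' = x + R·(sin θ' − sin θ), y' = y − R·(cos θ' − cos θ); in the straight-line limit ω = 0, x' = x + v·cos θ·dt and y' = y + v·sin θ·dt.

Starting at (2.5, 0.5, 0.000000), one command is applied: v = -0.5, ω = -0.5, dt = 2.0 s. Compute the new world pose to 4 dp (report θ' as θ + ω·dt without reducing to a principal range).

(1.6585, 0.9597, -1.0000)

θ' = 0.0000 + -0.5·2.0 = -1.0000
R = v/ω = -0.5/-0.5 = 1.0000
x' = 2.5 + 1.0000·(sin -1.0000 − sin 0.0000) = 1.6585
y' = 0.5 − 1.0000·(cos -1.0000 − cos 0.0000) = 0.9597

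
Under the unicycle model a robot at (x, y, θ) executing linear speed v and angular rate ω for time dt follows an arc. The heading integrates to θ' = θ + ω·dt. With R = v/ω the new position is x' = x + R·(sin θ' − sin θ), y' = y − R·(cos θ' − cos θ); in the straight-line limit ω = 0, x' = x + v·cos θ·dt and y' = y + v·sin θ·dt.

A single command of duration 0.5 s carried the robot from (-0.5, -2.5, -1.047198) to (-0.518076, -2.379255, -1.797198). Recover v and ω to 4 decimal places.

Δθ = -1.797198 − -1.047198 = -0.750000
ω = Δθ/dt = -0.750000/0.5 = -1.5000
R = −Δy/(cos θ' − cos θ) = 0.1667
v = R·ω = 0.1667·-1.5000 = -0.2500

v = -0.2500, ω = -1.5000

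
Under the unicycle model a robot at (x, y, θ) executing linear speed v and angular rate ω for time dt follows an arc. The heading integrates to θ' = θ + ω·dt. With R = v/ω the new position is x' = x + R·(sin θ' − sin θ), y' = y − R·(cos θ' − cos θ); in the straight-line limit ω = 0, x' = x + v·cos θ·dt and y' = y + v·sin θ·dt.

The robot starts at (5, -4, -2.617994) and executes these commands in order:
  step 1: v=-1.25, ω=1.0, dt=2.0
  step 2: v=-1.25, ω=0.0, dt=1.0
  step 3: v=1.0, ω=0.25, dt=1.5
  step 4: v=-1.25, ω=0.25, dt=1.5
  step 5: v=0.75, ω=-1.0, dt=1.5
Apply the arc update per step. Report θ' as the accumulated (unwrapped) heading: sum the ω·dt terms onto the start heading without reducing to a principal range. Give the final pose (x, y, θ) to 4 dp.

step 1: θ'=-0.6180 (R=-1.2500) → pose (5.0993, -1.8987, -0.6180)
step 2: θ'=-0.6180 (straight) → pose (4.0804, -1.1744, -0.6180)
step 3: θ'=-0.2430 (R=4.0000) → pose (5.4356, -1.7967, -0.2430)
step 4: θ'=0.1320 (R=-5.0000) → pose (3.5745, -1.6933, 0.1320)
step 5: θ'=-1.3680 (R=-0.7500) → pose (4.4078, -2.2858, -1.3680)

(4.4078, -2.2858, -1.3680)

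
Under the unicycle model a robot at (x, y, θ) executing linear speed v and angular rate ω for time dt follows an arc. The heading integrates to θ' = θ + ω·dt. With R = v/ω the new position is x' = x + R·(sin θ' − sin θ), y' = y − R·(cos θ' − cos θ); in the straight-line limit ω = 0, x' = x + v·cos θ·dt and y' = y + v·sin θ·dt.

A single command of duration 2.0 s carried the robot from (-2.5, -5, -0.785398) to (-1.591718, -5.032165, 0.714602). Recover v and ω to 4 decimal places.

v = 0.5000, ω = 0.7500

Δθ = 0.714602 − -0.785398 = 1.500000
ω = Δθ/dt = 1.500000/2.0 = 0.7500
R = Δx/(sin θ' − sin θ) = 0.6667
v = R·ω = 0.6667·0.7500 = 0.5000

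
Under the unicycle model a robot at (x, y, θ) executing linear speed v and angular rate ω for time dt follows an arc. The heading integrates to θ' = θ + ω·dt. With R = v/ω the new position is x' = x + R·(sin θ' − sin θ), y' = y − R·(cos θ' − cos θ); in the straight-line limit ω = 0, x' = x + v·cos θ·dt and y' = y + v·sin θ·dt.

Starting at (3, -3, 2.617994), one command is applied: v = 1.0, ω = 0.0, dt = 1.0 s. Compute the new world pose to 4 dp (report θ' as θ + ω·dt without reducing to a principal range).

(2.1340, -2.5000, 2.6180)

θ' = 2.6180 + 0.0·1.0 = 2.6180
ω = 0 → straight: x' = 3 + 1.0·cos(2.6180)·1.0 = 2.1340
y' = -3 + 1.0·sin(2.6180)·1.0 = -2.5000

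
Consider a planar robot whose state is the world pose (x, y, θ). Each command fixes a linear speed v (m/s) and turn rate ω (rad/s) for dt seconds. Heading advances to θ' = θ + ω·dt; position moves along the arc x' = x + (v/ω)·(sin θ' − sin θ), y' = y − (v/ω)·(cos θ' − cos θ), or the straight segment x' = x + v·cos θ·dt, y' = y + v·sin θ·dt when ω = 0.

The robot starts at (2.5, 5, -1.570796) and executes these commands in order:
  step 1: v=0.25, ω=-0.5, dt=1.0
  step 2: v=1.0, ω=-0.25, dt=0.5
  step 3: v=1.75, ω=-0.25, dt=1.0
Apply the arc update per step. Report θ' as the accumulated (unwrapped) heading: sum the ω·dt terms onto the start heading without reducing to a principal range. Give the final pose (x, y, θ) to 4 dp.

step 1: θ'=-2.0708 (R=-0.5000) → pose (2.4388, 4.7603, -2.0708)
step 2: θ'=-2.1958 (R=-4.0000) → pose (2.1723, 4.3376, -2.1958)
step 3: θ'=-2.4458 (R=-7.0000) → pose (0.9826, 3.0605, -2.4458)

(0.9826, 3.0605, -2.4458)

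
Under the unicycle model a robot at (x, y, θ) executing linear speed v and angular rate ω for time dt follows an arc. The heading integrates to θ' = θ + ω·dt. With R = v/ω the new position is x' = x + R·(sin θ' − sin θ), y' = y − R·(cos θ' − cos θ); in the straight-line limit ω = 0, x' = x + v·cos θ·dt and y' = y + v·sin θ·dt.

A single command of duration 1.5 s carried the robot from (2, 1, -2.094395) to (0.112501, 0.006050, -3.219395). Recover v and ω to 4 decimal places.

Δθ = -3.219395 − -2.094395 = -1.125000
ω = Δθ/dt = -1.125000/1.5 = -0.7500
R = Δx/(sin θ' − sin θ) = -2.0000
v = R·ω = -2.0000·-0.7500 = 1.5000

v = 1.5000, ω = -0.7500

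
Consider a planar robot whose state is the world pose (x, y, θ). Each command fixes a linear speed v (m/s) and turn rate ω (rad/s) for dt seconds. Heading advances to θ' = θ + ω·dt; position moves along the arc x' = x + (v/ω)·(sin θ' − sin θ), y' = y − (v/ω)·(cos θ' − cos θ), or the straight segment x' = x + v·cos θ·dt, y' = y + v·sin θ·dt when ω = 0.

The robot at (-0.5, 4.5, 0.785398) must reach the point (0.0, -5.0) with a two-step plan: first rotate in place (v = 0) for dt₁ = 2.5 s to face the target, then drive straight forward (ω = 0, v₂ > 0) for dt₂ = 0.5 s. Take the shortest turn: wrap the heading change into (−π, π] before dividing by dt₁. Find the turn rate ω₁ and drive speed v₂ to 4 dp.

ω₁ = -0.9214, v₂ = 19.0263

heading to target = atan2(-5−4.5, 0−-0.5) = -1.5182
Δθ = wrap(-1.5182 − 0.7854) = -2.3036; ω₁ = Δθ/dt₁ = -0.9214
distance = √((0−-0.5)² + (-5−4.5)²) = 9.5131; v₂ = distance/dt₂ = 19.0263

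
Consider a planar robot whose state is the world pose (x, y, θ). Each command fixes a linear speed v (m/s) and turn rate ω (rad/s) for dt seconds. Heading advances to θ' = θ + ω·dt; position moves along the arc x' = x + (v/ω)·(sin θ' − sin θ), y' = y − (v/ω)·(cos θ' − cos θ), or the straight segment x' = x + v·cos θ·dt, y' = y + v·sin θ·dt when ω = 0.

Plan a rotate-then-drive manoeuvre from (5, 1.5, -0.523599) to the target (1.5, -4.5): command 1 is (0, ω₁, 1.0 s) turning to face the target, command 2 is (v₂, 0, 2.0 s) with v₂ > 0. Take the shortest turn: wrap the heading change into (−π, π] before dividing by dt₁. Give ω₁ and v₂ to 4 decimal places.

ω₁ = -1.5753, v₂ = 3.4731

heading to target = atan2(-4.5−1.5, 1.5−5) = -2.0989
Δθ = wrap(-2.0989 − -0.5236) = -1.5753; ω₁ = Δθ/dt₁ = -1.5753
distance = √((1.5−5)² + (-4.5−1.5)²) = 6.9462; v₂ = distance/dt₂ = 3.4731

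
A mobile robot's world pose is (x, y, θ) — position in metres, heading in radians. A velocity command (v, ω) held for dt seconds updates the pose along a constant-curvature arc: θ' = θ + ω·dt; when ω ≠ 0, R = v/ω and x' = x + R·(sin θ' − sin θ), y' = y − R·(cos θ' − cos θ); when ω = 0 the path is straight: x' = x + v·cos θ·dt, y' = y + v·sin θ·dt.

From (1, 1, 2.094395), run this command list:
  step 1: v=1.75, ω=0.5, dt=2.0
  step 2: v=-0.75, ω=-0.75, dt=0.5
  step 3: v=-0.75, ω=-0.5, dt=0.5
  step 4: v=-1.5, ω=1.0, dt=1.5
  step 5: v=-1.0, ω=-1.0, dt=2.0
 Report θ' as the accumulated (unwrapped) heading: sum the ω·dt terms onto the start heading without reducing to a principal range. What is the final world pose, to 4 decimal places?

step 1: θ'=3.0944 (R=3.5000) → pose (-1.8660, 2.7461, 3.0944)
step 2: θ'=2.7194 (R=1.0000) → pose (-1.5034, 2.6594, 2.7194)
step 3: θ'=2.4694 (R=1.5000) → pose (-1.1840, 2.4648, 2.4694)
step 4: θ'=3.9694 (R=-1.5000) → pose (0.8548, 2.6237, 3.9694)
step 5: θ'=1.9694 (R=1.0000) → pose (2.5128, 2.3354, 1.9694)

(2.5128, 2.3354, 1.9694)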